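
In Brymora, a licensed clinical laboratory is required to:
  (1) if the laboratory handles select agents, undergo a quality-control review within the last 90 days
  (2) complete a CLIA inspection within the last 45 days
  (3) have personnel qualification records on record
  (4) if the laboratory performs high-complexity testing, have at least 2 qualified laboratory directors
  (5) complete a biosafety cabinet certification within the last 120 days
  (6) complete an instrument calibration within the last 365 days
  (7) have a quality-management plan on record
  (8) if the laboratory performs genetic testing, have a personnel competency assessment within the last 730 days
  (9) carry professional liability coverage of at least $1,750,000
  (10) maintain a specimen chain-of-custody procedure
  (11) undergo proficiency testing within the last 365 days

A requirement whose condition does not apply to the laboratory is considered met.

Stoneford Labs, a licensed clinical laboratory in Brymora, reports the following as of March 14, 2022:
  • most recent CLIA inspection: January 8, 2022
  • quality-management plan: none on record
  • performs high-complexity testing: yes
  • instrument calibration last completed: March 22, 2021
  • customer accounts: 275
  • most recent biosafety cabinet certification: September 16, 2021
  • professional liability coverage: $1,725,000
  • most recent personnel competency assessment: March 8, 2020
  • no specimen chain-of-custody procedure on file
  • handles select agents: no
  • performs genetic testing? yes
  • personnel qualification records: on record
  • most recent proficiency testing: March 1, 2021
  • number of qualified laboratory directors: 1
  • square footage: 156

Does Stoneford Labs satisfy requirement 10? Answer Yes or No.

10. specimen chain-of-custody procedure absent → not met

No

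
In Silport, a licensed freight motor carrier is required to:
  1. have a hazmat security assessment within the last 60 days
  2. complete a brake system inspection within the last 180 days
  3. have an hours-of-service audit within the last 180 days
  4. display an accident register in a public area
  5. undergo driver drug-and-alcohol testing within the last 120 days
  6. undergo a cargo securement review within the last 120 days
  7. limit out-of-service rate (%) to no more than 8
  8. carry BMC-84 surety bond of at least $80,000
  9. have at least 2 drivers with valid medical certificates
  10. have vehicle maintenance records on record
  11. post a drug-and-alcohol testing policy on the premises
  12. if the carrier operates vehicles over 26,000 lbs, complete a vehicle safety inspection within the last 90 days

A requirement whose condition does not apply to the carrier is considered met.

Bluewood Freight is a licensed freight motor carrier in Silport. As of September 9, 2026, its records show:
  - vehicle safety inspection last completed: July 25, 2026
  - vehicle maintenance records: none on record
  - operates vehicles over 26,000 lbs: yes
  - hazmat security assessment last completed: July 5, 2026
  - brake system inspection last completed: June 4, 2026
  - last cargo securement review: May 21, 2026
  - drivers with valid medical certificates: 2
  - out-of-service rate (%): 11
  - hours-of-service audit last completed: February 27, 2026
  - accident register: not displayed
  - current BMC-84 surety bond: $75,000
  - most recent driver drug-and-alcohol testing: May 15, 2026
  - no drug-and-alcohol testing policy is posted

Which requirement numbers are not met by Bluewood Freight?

1. hazmat security assessment 66 days ago vs limit 60 → not met
2. brake system inspection 97 days ago vs limit 180 → met
3. hours-of-service audit 194 days ago vs limit 180 → not met
4. accident register absent → not met
5. driver drug-and-alcohol testing 117 days ago vs limit 120 → met
6. cargo securement review 111 days ago vs limit 120 → met
7. out-of-service rate (%) 11 > 8 → not met
8. BMC-84 surety bond $75,000 < $80,000 → not met
9. drivers with valid medical certificates 2 ≥ 2 → met
10. vehicle maintenance records absent → not met
11. drug-and-alcohol testing policy absent → not met
12. condition 'operates vehicles over 26,000 lbs' holds; vehicle safety inspection 46 days ago vs limit 90 → met
Not met: 1, 3, 4, 7, 8, 10, 11

1, 3, 4, 7, 8, 10, 11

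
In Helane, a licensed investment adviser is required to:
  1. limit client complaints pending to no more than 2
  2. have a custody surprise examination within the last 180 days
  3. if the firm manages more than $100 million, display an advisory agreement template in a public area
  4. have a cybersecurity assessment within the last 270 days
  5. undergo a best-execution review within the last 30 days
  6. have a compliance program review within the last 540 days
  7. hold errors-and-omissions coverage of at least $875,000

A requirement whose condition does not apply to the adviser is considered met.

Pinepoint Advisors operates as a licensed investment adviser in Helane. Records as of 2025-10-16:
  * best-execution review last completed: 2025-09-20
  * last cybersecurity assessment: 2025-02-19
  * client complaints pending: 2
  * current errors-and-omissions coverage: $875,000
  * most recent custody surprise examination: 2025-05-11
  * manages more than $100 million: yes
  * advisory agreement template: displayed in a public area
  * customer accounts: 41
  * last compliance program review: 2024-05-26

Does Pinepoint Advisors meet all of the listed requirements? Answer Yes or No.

Yes

1. client complaints pending 2 ≤ 2 → met
2. custody surprise examination 158 days ago vs limit 180 → met
3. condition 'manages more than $100 million' holds; advisory agreement template present → met
4. cybersecurity assessment 239 days ago vs limit 270 → met
5. best-execution review 26 days ago vs limit 30 → met
6. compliance program review 508 days ago vs limit 540 → met
7. errors-and-omissions coverage $875,000 ≥ $875,000 → met
All met.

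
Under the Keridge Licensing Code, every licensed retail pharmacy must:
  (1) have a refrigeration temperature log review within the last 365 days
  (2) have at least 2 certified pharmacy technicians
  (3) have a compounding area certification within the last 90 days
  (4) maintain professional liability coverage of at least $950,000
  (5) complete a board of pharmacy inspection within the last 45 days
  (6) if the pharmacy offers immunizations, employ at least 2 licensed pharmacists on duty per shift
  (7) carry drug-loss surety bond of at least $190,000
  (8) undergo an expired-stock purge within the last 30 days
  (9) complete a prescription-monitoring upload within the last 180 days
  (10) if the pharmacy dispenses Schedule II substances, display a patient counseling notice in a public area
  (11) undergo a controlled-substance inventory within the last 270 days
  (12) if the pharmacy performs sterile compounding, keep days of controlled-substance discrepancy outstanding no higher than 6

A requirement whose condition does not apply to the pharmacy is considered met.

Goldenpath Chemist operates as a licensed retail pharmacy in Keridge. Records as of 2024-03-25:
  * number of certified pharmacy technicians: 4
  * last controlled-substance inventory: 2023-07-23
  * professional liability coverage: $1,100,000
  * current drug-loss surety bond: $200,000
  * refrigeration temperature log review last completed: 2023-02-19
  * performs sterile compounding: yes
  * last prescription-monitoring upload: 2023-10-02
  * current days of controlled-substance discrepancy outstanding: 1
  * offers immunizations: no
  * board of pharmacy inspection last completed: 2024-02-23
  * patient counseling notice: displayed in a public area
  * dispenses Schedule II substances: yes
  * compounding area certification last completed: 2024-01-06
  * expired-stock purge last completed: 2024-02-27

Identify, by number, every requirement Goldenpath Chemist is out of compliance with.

1

1. refrigeration temperature log review 400 days ago vs limit 365 → not met
2. certified pharmacy technicians 4 ≥ 2 → met
3. compounding area certification 79 days ago vs limit 90 → met
4. professional liability coverage $1,100,000 ≥ $950,000 → met
5. board of pharmacy inspection 31 days ago vs limit 45 → met
6. condition 'offers immunizations' does not hold → requirement n/a → met
7. drug-loss surety bond $200,000 ≥ $190,000 → met
8. expired-stock purge 27 days ago vs limit 30 → met
9. prescription-monitoring upload 175 days ago vs limit 180 → met
10. condition 'dispenses Schedule II substances' holds; patient counseling notice present → met
11. controlled-substance inventory 246 days ago vs limit 270 → met
12. condition 'performs sterile compounding' holds; days of controlled-substance discrepancy outstanding 1 ≤ 6 → met
Not met: 1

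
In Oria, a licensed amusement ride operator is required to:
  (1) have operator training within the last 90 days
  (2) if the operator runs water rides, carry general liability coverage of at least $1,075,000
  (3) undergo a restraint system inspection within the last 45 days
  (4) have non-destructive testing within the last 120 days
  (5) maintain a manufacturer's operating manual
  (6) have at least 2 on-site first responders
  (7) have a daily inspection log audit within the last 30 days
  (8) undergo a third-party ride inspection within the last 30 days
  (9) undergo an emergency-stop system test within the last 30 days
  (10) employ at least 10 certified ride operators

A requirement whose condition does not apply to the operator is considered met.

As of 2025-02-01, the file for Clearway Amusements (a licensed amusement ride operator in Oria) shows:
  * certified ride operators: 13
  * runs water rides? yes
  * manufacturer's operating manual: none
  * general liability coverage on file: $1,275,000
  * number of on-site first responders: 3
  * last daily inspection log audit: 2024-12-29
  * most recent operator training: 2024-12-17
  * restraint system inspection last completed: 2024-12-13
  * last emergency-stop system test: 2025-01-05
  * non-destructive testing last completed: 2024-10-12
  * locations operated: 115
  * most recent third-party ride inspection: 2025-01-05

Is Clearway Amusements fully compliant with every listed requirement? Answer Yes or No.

1. operator training 46 days ago vs limit 90 → met
2. condition 'runs water rides' holds; general liability coverage $1,275,000 ≥ $1,075,000 → met
3. restraint system inspection 50 days ago vs limit 45 → not met
4. non-destructive testing 112 days ago vs limit 120 → met
5. manufacturer's operating manual absent → not met
6. on-site first responders 3 ≥ 2 → met
7. daily inspection log audit 34 days ago vs limit 30 → not met
8. third-party ride inspection 27 days ago vs limit 30 → met
9. emergency-stop system test 27 days ago vs limit 30 → met
10. certified ride operators 13 ≥ 10 → met
Not met: 3, 5, 7

No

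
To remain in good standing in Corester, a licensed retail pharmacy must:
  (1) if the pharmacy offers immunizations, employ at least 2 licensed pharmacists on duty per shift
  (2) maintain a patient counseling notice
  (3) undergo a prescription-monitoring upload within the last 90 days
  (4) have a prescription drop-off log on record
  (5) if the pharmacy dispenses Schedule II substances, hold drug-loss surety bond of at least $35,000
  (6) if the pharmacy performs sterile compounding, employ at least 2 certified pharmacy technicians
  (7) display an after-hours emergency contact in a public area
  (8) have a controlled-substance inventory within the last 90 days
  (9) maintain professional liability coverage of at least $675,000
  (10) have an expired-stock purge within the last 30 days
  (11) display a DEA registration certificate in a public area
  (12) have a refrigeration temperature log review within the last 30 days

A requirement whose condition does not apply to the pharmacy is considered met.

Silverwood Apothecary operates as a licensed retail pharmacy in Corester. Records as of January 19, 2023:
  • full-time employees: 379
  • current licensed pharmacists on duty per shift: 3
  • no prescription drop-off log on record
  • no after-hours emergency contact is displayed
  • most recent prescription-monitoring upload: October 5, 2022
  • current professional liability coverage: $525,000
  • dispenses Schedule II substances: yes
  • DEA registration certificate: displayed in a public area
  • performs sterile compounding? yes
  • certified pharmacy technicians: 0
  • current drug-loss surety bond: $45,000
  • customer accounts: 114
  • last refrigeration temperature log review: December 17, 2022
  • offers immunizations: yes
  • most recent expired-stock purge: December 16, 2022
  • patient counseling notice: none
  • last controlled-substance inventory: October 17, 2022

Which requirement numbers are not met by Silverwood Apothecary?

1. condition 'offers immunizations' holds; licensed pharmacists on duty per shift 3 ≥ 2 → met
2. patient counseling notice absent → not met
3. prescription-monitoring upload 106 days ago vs limit 90 → not met
4. prescription drop-off log absent → not met
5. condition 'dispenses Schedule II substances' holds; drug-loss surety bond $45,000 ≥ $35,000 → met
6. condition 'performs sterile compounding' holds; certified pharmacy technicians 0 < 2 → not met
7. after-hours emergency contact absent → not met
8. controlled-substance inventory 94 days ago vs limit 90 → not met
9. professional liability coverage $525,000 < $675,000 → not met
10. expired-stock purge 34 days ago vs limit 30 → not met
11. DEA registration certificate present → met
12. refrigeration temperature log review 33 days ago vs limit 30 → not met
Not met: 2, 3, 4, 6, 7, 8, 9, 10, 12

2, 3, 4, 6, 7, 8, 9, 10, 12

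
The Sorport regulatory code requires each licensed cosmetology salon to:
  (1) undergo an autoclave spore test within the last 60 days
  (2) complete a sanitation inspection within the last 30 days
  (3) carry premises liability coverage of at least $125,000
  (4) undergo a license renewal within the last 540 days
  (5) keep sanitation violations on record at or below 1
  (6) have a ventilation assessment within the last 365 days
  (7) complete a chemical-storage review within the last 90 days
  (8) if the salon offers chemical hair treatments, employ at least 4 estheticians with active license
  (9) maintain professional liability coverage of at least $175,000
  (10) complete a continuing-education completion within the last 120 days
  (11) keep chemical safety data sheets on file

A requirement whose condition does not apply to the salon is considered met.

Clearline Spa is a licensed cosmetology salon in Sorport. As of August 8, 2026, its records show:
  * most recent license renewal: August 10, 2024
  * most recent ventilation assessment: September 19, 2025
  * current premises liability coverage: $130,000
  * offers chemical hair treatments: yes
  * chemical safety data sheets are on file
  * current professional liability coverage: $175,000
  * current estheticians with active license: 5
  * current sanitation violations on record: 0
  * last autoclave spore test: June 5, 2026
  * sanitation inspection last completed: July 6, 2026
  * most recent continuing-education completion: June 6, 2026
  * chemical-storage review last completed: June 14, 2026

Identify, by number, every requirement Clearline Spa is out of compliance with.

1. autoclave spore test 64 days ago vs limit 60 → not met
2. sanitation inspection 33 days ago vs limit 30 → not met
3. premises liability coverage $130,000 ≥ $125,000 → met
4. license renewal 728 days ago vs limit 540 → not met
5. sanitation violations on record 0 ≤ 1 → met
6. ventilation assessment 323 days ago vs limit 365 → met
7. chemical-storage review 55 days ago vs limit 90 → met
8. condition 'offers chemical hair treatments' holds; estheticians with active license 5 ≥ 4 → met
9. professional liability coverage $175,000 ≥ $175,000 → met
10. continuing-education completion 63 days ago vs limit 120 → met
11. chemical safety data sheets present → met
Not met: 1, 2, 4

1, 2, 4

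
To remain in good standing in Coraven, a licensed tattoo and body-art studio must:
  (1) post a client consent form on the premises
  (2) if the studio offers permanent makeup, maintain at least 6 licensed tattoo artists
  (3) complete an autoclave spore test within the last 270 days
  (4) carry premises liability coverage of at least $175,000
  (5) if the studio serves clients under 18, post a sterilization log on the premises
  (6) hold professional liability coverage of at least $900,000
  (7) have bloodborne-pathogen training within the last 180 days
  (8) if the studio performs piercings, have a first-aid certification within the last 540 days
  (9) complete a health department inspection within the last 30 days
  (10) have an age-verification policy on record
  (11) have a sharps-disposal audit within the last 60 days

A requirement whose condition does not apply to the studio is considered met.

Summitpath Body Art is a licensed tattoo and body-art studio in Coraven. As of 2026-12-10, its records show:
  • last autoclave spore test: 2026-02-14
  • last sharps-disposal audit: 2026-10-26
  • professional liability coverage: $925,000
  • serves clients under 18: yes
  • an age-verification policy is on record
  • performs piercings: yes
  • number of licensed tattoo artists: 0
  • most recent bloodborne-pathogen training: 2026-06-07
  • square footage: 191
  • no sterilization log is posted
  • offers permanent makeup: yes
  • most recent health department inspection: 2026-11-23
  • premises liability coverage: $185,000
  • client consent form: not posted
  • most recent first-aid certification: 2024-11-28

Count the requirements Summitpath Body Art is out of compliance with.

1. client consent form absent → not met
2. condition 'offers permanent makeup' holds; licensed tattoo artists 0 < 6 → not met
3. autoclave spore test 299 days ago vs limit 270 → not met
4. premises liability coverage $185,000 ≥ $175,000 → met
5. condition 'serves clients under 18' holds; sterilization log absent → not met
6. professional liability coverage $925,000 ≥ $900,000 → met
7. bloodborne-pathogen training 186 days ago vs limit 180 → not met
8. condition 'performs piercings' holds; first-aid certification 742 days ago vs limit 540 → not met
9. health department inspection 17 days ago vs limit 30 → met
10. age-verification policy present → met
11. sharps-disposal audit 45 days ago vs limit 60 → met
Not met: 6 of 11

6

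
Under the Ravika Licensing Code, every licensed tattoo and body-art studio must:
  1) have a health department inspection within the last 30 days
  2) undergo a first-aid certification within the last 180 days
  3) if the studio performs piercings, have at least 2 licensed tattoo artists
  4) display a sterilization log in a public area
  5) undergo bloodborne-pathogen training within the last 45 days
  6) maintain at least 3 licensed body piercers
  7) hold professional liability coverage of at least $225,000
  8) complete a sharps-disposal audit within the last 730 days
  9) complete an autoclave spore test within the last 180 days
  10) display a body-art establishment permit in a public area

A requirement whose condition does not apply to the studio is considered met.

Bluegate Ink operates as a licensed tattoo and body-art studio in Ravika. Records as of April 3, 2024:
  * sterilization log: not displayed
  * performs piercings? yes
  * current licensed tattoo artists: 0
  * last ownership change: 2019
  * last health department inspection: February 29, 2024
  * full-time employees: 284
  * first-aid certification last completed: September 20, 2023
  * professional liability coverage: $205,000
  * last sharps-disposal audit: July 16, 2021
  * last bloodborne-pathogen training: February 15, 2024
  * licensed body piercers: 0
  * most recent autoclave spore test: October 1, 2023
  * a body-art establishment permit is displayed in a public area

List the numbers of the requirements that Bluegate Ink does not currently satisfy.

1, 2, 3, 4, 5, 6, 7, 8, 9

1. health department inspection 34 days ago vs limit 30 → not met
2. first-aid certification 196 days ago vs limit 180 → not met
3. condition 'performs piercings' holds; licensed tattoo artists 0 < 2 → not met
4. sterilization log absent → not met
5. bloodborne-pathogen training 48 days ago vs limit 45 → not met
6. licensed body piercers 0 < 3 → not met
7. professional liability coverage $205,000 < $225,000 → not met
8. sharps-disposal audit 992 days ago vs limit 730 → not met
9. autoclave spore test 185 days ago vs limit 180 → not met
10. body-art establishment permit present → met
Not met: 1, 2, 3, 4, 5, 6, 7, 8, 9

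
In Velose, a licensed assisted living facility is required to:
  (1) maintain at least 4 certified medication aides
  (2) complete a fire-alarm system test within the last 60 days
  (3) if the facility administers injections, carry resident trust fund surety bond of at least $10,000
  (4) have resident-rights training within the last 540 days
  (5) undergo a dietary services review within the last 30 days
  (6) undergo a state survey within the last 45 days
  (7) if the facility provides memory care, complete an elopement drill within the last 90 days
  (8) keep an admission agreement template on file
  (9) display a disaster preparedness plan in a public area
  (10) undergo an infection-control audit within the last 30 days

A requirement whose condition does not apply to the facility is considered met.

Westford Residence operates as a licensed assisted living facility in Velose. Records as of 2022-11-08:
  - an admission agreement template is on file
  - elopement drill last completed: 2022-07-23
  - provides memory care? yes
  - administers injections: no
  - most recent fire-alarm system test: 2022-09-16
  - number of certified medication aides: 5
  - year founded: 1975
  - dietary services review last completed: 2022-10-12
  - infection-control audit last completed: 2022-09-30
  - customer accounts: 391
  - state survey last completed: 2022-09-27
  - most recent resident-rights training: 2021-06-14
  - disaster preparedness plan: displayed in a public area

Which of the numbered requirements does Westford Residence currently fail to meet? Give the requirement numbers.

7, 10

1. certified medication aides 5 ≥ 4 → met
2. fire-alarm system test 53 days ago vs limit 60 → met
3. condition 'administers injections' does not hold → requirement n/a → met
4. resident-rights training 512 days ago vs limit 540 → met
5. dietary services review 27 days ago vs limit 30 → met
6. state survey 42 days ago vs limit 45 → met
7. condition 'provides memory care' holds; elopement drill 108 days ago vs limit 90 → not met
8. admission agreement template present → met
9. disaster preparedness plan present → met
10. infection-control audit 39 days ago vs limit 30 → not met
Not met: 7, 10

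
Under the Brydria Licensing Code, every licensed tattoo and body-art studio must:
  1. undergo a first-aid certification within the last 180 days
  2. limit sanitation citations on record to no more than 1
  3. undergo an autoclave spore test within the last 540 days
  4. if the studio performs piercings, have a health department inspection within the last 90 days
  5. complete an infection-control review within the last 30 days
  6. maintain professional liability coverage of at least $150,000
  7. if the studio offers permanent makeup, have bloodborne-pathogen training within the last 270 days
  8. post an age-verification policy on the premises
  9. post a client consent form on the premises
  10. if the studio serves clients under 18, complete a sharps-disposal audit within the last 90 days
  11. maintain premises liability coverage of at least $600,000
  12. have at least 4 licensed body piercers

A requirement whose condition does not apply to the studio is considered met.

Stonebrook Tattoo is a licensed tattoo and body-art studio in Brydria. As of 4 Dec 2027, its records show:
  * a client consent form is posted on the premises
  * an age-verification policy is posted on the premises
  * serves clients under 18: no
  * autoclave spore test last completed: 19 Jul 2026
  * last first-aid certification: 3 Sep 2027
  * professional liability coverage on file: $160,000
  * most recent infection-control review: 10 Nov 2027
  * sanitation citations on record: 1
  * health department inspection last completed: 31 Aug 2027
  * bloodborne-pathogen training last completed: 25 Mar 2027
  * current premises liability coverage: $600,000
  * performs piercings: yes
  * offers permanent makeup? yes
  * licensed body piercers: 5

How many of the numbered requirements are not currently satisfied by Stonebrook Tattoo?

1. first-aid certification 92 days ago vs limit 180 → met
2. sanitation citations on record 1 ≤ 1 → met
3. autoclave spore test 503 days ago vs limit 540 → met
4. condition 'performs piercings' holds; health department inspection 95 days ago vs limit 90 → not met
5. infection-control review 24 days ago vs limit 30 → met
6. professional liability coverage $160,000 ≥ $150,000 → met
7. condition 'offers permanent makeup' holds; bloodborne-pathogen training 254 days ago vs limit 270 → met
8. age-verification policy present → met
9. client consent form present → met
10. condition 'serves clients under 18' does not hold → requirement n/a → met
11. premises liability coverage $600,000 ≥ $600,000 → met
12. licensed body piercers 5 ≥ 4 → met
Not met: 1 of 12

1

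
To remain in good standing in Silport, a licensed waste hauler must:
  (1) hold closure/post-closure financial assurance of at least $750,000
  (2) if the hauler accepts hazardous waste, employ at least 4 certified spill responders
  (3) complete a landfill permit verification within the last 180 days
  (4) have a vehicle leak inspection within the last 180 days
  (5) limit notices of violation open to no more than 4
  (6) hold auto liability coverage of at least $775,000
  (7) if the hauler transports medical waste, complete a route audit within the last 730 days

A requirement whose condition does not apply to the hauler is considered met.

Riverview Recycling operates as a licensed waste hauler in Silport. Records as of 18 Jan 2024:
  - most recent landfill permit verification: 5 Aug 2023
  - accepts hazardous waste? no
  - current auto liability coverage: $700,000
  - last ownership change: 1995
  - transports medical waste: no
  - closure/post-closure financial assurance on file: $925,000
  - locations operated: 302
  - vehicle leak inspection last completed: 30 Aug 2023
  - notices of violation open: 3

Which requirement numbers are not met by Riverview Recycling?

1. closure/post-closure financial assurance $925,000 ≥ $750,000 → met
2. condition 'accepts hazardous waste' does not hold → requirement n/a → met
3. landfill permit verification 166 days ago vs limit 180 → met
4. vehicle leak inspection 141 days ago vs limit 180 → met
5. notices of violation open 3 ≤ 4 → met
6. auto liability coverage $700,000 < $775,000 → not met
7. condition 'transports medical waste' does not hold → requirement n/a → met
Not met: 6

6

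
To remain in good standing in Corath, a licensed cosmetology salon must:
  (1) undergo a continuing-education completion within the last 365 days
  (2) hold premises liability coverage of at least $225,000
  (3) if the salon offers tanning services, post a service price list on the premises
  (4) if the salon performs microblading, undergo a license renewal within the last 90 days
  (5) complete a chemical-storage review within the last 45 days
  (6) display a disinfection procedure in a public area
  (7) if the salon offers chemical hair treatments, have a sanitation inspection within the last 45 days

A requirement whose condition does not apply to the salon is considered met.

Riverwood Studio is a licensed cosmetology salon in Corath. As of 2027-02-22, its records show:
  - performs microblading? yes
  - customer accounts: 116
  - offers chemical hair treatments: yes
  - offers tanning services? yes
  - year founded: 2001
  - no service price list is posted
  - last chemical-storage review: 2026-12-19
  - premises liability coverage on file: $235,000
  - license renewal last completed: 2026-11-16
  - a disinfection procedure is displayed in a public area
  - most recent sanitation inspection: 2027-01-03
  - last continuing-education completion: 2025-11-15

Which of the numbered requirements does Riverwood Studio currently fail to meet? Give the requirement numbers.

1, 3, 4, 5, 7

1. continuing-education completion 464 days ago vs limit 365 → not met
2. premises liability coverage $235,000 ≥ $225,000 → met
3. condition 'offers tanning services' holds; service price list absent → not met
4. condition 'performs microblading' holds; license renewal 98 days ago vs limit 90 → not met
5. chemical-storage review 65 days ago vs limit 45 → not met
6. disinfection procedure present → met
7. condition 'offers chemical hair treatments' holds; sanitation inspection 50 days ago vs limit 45 → not met
Not met: 1, 3, 4, 5, 7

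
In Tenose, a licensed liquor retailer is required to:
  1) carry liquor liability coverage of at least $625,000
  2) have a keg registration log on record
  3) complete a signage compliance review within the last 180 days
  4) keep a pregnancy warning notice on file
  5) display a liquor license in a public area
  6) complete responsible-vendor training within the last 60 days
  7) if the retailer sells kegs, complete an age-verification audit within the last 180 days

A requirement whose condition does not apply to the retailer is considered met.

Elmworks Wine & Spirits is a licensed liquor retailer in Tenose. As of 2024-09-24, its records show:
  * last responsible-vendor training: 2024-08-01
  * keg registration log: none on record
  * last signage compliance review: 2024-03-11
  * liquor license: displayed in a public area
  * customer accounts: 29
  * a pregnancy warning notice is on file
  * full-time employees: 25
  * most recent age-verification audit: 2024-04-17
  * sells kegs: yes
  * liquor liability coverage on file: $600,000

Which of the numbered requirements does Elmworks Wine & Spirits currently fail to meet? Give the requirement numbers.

1. liquor liability coverage $600,000 < $625,000 → not met
2. keg registration log absent → not met
3. signage compliance review 197 days ago vs limit 180 → not met
4. pregnancy warning notice present → met
5. liquor license present → met
6. responsible-vendor training 54 days ago vs limit 60 → met
7. condition 'sells kegs' holds; age-verification audit 160 days ago vs limit 180 → met
Not met: 1, 2, 3

1, 2, 3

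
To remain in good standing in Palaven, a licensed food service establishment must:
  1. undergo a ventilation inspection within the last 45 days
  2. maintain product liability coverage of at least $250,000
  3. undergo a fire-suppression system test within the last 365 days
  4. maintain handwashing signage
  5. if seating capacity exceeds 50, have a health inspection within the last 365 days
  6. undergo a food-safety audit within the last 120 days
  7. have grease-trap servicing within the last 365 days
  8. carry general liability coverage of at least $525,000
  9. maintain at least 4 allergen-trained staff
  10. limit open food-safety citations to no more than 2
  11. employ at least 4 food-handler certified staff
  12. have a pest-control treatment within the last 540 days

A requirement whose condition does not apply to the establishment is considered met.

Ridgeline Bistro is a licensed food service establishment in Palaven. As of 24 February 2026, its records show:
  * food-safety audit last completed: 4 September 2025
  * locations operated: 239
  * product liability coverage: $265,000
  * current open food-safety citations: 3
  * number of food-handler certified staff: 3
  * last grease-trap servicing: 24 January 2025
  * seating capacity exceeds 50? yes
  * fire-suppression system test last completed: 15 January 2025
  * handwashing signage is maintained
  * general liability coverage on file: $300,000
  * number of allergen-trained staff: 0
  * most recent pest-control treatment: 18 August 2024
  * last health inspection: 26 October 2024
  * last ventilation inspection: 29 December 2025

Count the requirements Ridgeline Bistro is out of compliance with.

1. ventilation inspection 57 days ago vs limit 45 → not met
2. product liability coverage $265,000 ≥ $250,000 → met
3. fire-suppression system test 405 days ago vs limit 365 → not met
4. handwashing signage present → met
5. condition 'seating capacity exceeds 50' holds; health inspection 486 days ago vs limit 365 → not met
6. food-safety audit 173 days ago vs limit 120 → not met
7. grease-trap servicing 396 days ago vs limit 365 → not met
8. general liability coverage $300,000 < $525,000 → not met
9. allergen-trained staff 0 < 4 → not met
10. open food-safety citations 3 > 2 → not met
11. food-handler certified staff 3 < 4 → not met
12. pest-control treatment 555 days ago vs limit 540 → not met
Not met: 10 of 12

10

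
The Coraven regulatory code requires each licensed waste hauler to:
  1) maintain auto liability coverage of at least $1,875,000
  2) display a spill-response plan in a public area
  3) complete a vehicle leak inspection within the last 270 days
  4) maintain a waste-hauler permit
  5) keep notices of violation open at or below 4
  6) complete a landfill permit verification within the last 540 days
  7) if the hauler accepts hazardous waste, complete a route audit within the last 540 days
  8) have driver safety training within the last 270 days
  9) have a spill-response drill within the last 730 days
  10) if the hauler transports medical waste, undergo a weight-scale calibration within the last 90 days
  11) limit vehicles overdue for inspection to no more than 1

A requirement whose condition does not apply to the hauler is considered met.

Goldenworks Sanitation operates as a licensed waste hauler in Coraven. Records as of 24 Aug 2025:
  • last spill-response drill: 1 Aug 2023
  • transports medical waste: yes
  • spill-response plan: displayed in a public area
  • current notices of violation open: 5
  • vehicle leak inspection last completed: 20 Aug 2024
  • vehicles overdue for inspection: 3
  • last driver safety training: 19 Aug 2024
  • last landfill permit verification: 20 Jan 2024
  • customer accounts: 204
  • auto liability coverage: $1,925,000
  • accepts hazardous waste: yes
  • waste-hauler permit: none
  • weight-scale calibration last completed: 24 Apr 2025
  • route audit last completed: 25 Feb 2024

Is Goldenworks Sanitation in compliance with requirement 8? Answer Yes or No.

8. driver safety training 370 days ago vs limit 270 → not met

No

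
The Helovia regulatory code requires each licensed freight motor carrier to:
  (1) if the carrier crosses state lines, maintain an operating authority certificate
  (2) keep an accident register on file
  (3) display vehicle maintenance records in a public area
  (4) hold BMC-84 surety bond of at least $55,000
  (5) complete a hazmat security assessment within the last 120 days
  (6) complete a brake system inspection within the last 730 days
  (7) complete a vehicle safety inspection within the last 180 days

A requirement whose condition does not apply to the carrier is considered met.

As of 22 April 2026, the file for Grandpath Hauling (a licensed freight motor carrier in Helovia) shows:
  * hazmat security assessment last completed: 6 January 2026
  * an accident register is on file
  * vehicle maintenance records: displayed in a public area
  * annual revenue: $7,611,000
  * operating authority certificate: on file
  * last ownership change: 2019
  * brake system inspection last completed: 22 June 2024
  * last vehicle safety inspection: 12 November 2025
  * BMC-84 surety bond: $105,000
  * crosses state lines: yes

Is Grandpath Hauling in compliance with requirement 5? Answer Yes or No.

5. hazmat security assessment 106 days ago vs limit 120 → met

Yes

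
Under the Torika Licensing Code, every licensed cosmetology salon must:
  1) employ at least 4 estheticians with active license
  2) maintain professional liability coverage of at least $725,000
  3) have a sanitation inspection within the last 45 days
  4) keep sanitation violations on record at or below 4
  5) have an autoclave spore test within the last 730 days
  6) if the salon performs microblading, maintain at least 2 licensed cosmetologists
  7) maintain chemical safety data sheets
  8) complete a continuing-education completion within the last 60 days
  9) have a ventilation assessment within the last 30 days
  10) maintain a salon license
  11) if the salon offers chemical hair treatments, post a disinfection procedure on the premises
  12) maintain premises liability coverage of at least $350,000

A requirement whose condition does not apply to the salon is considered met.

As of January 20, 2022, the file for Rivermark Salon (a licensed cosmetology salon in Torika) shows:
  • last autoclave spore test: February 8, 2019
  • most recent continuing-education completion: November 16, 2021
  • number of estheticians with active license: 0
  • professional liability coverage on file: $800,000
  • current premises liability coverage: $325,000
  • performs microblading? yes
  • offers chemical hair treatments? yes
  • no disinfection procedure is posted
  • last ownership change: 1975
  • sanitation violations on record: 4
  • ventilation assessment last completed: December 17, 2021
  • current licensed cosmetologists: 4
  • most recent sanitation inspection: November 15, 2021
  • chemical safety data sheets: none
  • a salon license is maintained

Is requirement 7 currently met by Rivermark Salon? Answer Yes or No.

No

7. chemical safety data sheets absent → not met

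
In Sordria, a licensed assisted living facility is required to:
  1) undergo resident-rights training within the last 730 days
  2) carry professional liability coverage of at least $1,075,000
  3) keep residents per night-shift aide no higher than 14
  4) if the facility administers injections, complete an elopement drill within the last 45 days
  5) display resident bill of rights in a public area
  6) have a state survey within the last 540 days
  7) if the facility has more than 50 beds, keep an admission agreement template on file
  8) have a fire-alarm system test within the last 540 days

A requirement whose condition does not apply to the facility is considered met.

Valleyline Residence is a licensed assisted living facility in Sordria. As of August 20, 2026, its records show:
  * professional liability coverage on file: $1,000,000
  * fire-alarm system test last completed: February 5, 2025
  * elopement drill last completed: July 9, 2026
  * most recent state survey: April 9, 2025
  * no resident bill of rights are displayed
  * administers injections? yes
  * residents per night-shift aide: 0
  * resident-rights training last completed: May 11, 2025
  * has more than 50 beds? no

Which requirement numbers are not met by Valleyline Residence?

1. resident-rights training 466 days ago vs limit 730 → met
2. professional liability coverage $1,000,000 < $1,075,000 → not met
3. residents per night-shift aide 0 ≤ 14 → met
4. condition 'administers injections' holds; elopement drill 42 days ago vs limit 45 → met
5. resident bill of rights absent → not met
6. state survey 498 days ago vs limit 540 → met
7. condition 'has more than 50 beds' does not hold → requirement n/a → met
8. fire-alarm system test 561 days ago vs limit 540 → not met
Not met: 2, 5, 8

2, 5, 8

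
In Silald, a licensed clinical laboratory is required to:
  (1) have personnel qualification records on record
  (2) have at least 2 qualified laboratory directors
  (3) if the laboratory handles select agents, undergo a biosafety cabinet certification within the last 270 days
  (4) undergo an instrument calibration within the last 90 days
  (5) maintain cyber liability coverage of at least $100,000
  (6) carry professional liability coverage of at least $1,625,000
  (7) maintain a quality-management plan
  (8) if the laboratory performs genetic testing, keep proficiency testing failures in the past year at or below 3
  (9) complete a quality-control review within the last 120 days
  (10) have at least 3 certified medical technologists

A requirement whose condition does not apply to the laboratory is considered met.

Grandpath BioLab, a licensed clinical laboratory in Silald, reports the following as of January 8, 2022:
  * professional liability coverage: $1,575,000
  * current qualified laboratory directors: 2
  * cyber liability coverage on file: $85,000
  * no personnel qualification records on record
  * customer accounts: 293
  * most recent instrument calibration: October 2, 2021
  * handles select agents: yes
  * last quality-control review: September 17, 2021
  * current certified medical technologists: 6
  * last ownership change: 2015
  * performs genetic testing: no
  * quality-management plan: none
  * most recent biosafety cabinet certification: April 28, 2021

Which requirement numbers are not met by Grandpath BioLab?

1, 4, 5, 6, 7

1. personnel qualification records absent → not met
2. qualified laboratory directors 2 ≥ 2 → met
3. condition 'handles select agents' holds; biosafety cabinet certification 255 days ago vs limit 270 → met
4. instrument calibration 98 days ago vs limit 90 → not met
5. cyber liability coverage $85,000 < $100,000 → not met
6. professional liability coverage $1,575,000 < $1,625,000 → not met
7. quality-management plan absent → not met
8. condition 'performs genetic testing' does not hold → requirement n/a → met
9. quality-control review 113 days ago vs limit 120 → met
10. certified medical technologists 6 ≥ 3 → met
Not met: 1, 4, 5, 6, 7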